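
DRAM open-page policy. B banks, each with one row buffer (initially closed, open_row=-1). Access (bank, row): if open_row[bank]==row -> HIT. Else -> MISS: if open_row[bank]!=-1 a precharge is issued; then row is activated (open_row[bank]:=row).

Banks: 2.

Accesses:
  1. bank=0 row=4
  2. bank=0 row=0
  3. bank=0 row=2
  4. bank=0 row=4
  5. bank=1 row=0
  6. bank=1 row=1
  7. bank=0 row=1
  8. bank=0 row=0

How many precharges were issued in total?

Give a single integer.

Acc 1: bank0 row4 -> MISS (open row4); precharges=0
Acc 2: bank0 row0 -> MISS (open row0); precharges=1
Acc 3: bank0 row2 -> MISS (open row2); precharges=2
Acc 4: bank0 row4 -> MISS (open row4); precharges=3
Acc 5: bank1 row0 -> MISS (open row0); precharges=3
Acc 6: bank1 row1 -> MISS (open row1); precharges=4
Acc 7: bank0 row1 -> MISS (open row1); precharges=5
Acc 8: bank0 row0 -> MISS (open row0); precharges=6

Answer: 6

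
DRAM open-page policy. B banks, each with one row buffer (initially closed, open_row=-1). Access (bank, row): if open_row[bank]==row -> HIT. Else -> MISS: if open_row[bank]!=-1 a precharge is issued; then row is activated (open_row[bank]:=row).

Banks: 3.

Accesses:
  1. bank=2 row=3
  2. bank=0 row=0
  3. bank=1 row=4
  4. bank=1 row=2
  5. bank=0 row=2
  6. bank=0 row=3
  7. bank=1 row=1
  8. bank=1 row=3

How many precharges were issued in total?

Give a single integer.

Answer: 5

Derivation:
Acc 1: bank2 row3 -> MISS (open row3); precharges=0
Acc 2: bank0 row0 -> MISS (open row0); precharges=0
Acc 3: bank1 row4 -> MISS (open row4); precharges=0
Acc 4: bank1 row2 -> MISS (open row2); precharges=1
Acc 5: bank0 row2 -> MISS (open row2); precharges=2
Acc 6: bank0 row3 -> MISS (open row3); precharges=3
Acc 7: bank1 row1 -> MISS (open row1); precharges=4
Acc 8: bank1 row3 -> MISS (open row3); precharges=5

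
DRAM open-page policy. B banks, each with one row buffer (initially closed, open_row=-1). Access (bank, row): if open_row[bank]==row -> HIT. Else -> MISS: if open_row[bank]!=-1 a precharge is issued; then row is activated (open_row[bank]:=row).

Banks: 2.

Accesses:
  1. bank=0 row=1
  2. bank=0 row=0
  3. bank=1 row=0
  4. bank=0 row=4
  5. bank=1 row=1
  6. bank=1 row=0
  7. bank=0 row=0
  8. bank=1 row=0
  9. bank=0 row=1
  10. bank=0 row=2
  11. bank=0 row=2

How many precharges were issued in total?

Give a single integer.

Acc 1: bank0 row1 -> MISS (open row1); precharges=0
Acc 2: bank0 row0 -> MISS (open row0); precharges=1
Acc 3: bank1 row0 -> MISS (open row0); precharges=1
Acc 4: bank0 row4 -> MISS (open row4); precharges=2
Acc 5: bank1 row1 -> MISS (open row1); precharges=3
Acc 6: bank1 row0 -> MISS (open row0); precharges=4
Acc 7: bank0 row0 -> MISS (open row0); precharges=5
Acc 8: bank1 row0 -> HIT
Acc 9: bank0 row1 -> MISS (open row1); precharges=6
Acc 10: bank0 row2 -> MISS (open row2); precharges=7
Acc 11: bank0 row2 -> HIT

Answer: 7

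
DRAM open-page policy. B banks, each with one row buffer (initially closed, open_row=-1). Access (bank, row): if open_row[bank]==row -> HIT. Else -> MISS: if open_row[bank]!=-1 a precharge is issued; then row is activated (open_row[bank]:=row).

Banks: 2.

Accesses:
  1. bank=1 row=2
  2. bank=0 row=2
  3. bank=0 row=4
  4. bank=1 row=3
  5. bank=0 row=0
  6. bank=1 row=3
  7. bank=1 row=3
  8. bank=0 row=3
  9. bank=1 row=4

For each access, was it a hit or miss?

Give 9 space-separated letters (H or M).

Answer: M M M M M H H M M

Derivation:
Acc 1: bank1 row2 -> MISS (open row2); precharges=0
Acc 2: bank0 row2 -> MISS (open row2); precharges=0
Acc 3: bank0 row4 -> MISS (open row4); precharges=1
Acc 4: bank1 row3 -> MISS (open row3); precharges=2
Acc 5: bank0 row0 -> MISS (open row0); precharges=3
Acc 6: bank1 row3 -> HIT
Acc 7: bank1 row3 -> HIT
Acc 8: bank0 row3 -> MISS (open row3); precharges=4
Acc 9: bank1 row4 -> MISS (open row4); precharges=5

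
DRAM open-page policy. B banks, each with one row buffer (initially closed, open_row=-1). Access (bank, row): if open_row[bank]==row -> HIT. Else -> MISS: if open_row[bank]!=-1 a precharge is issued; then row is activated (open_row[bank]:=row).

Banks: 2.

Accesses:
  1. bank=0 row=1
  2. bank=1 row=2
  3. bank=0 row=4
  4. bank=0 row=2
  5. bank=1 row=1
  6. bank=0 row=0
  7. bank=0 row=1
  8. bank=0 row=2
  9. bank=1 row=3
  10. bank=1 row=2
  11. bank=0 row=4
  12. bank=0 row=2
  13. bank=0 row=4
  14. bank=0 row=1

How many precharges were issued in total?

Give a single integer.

Acc 1: bank0 row1 -> MISS (open row1); precharges=0
Acc 2: bank1 row2 -> MISS (open row2); precharges=0
Acc 3: bank0 row4 -> MISS (open row4); precharges=1
Acc 4: bank0 row2 -> MISS (open row2); precharges=2
Acc 5: bank1 row1 -> MISS (open row1); precharges=3
Acc 6: bank0 row0 -> MISS (open row0); precharges=4
Acc 7: bank0 row1 -> MISS (open row1); precharges=5
Acc 8: bank0 row2 -> MISS (open row2); precharges=6
Acc 9: bank1 row3 -> MISS (open row3); precharges=7
Acc 10: bank1 row2 -> MISS (open row2); precharges=8
Acc 11: bank0 row4 -> MISS (open row4); precharges=9
Acc 12: bank0 row2 -> MISS (open row2); precharges=10
Acc 13: bank0 row4 -> MISS (open row4); precharges=11
Acc 14: bank0 row1 -> MISS (open row1); precharges=12

Answer: 12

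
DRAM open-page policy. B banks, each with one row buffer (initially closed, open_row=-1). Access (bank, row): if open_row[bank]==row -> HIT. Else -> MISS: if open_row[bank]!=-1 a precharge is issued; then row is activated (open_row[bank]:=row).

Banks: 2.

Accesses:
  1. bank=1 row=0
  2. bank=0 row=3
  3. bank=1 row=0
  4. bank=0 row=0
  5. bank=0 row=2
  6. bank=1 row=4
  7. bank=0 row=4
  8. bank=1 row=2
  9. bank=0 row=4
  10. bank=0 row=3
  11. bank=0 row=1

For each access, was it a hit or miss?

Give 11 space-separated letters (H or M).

Answer: M M H M M M M M H M M

Derivation:
Acc 1: bank1 row0 -> MISS (open row0); precharges=0
Acc 2: bank0 row3 -> MISS (open row3); precharges=0
Acc 3: bank1 row0 -> HIT
Acc 4: bank0 row0 -> MISS (open row0); precharges=1
Acc 5: bank0 row2 -> MISS (open row2); precharges=2
Acc 6: bank1 row4 -> MISS (open row4); precharges=3
Acc 7: bank0 row4 -> MISS (open row4); precharges=4
Acc 8: bank1 row2 -> MISS (open row2); precharges=5
Acc 9: bank0 row4 -> HIT
Acc 10: bank0 row3 -> MISS (open row3); precharges=6
Acc 11: bank0 row1 -> MISS (open row1); precharges=7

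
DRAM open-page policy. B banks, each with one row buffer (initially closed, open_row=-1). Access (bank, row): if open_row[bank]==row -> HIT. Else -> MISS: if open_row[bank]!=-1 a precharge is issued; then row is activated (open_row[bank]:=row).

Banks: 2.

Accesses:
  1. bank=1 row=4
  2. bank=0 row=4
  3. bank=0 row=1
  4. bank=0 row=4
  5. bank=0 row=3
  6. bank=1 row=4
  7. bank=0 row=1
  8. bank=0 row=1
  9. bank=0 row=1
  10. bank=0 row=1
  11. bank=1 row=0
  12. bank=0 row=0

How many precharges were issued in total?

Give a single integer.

Answer: 6

Derivation:
Acc 1: bank1 row4 -> MISS (open row4); precharges=0
Acc 2: bank0 row4 -> MISS (open row4); precharges=0
Acc 3: bank0 row1 -> MISS (open row1); precharges=1
Acc 4: bank0 row4 -> MISS (open row4); precharges=2
Acc 5: bank0 row3 -> MISS (open row3); precharges=3
Acc 6: bank1 row4 -> HIT
Acc 7: bank0 row1 -> MISS (open row1); precharges=4
Acc 8: bank0 row1 -> HIT
Acc 9: bank0 row1 -> HIT
Acc 10: bank0 row1 -> HIT
Acc 11: bank1 row0 -> MISS (open row0); precharges=5
Acc 12: bank0 row0 -> MISS (open row0); precharges=6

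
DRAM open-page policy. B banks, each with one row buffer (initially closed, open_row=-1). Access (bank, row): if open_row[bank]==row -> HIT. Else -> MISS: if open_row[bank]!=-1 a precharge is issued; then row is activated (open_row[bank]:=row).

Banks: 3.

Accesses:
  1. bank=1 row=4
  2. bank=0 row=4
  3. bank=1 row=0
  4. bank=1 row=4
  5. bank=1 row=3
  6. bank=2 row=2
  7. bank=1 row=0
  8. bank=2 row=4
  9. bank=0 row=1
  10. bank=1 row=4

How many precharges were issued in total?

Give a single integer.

Answer: 7

Derivation:
Acc 1: bank1 row4 -> MISS (open row4); precharges=0
Acc 2: bank0 row4 -> MISS (open row4); precharges=0
Acc 3: bank1 row0 -> MISS (open row0); precharges=1
Acc 4: bank1 row4 -> MISS (open row4); precharges=2
Acc 5: bank1 row3 -> MISS (open row3); precharges=3
Acc 6: bank2 row2 -> MISS (open row2); precharges=3
Acc 7: bank1 row0 -> MISS (open row0); precharges=4
Acc 8: bank2 row4 -> MISS (open row4); precharges=5
Acc 9: bank0 row1 -> MISS (open row1); precharges=6
Acc 10: bank1 row4 -> MISS (open row4); precharges=7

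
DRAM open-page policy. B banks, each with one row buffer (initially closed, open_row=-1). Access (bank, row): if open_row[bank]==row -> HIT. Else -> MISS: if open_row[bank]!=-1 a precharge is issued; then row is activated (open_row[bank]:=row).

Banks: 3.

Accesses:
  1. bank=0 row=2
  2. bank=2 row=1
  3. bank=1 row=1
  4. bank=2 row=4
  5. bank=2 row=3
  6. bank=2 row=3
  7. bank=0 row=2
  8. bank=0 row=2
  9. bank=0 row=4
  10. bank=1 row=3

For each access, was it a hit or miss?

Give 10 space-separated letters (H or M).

Answer: M M M M M H H H M M

Derivation:
Acc 1: bank0 row2 -> MISS (open row2); precharges=0
Acc 2: bank2 row1 -> MISS (open row1); precharges=0
Acc 3: bank1 row1 -> MISS (open row1); precharges=0
Acc 4: bank2 row4 -> MISS (open row4); precharges=1
Acc 5: bank2 row3 -> MISS (open row3); precharges=2
Acc 6: bank2 row3 -> HIT
Acc 7: bank0 row2 -> HIT
Acc 8: bank0 row2 -> HIT
Acc 9: bank0 row4 -> MISS (open row4); precharges=3
Acc 10: bank1 row3 -> MISS (open row3); precharges=4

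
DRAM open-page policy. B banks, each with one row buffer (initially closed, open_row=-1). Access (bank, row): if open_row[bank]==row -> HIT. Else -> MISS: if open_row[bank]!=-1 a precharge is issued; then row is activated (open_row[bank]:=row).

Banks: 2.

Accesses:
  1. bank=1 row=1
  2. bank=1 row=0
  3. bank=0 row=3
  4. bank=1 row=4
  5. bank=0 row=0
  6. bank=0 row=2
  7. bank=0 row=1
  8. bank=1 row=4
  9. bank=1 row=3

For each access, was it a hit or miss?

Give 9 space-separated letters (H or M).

Acc 1: bank1 row1 -> MISS (open row1); precharges=0
Acc 2: bank1 row0 -> MISS (open row0); precharges=1
Acc 3: bank0 row3 -> MISS (open row3); precharges=1
Acc 4: bank1 row4 -> MISS (open row4); precharges=2
Acc 5: bank0 row0 -> MISS (open row0); precharges=3
Acc 6: bank0 row2 -> MISS (open row2); precharges=4
Acc 7: bank0 row1 -> MISS (open row1); precharges=5
Acc 8: bank1 row4 -> HIT
Acc 9: bank1 row3 -> MISS (open row3); precharges=6

Answer: M M M M M M M H M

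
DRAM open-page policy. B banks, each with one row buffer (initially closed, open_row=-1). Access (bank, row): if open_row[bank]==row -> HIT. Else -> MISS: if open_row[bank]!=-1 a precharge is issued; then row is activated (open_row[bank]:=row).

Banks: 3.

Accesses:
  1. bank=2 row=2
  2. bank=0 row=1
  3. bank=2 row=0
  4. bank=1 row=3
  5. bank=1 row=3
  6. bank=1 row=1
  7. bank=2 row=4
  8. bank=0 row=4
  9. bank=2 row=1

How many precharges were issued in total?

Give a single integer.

Answer: 5

Derivation:
Acc 1: bank2 row2 -> MISS (open row2); precharges=0
Acc 2: bank0 row1 -> MISS (open row1); precharges=0
Acc 3: bank2 row0 -> MISS (open row0); precharges=1
Acc 4: bank1 row3 -> MISS (open row3); precharges=1
Acc 5: bank1 row3 -> HIT
Acc 6: bank1 row1 -> MISS (open row1); precharges=2
Acc 7: bank2 row4 -> MISS (open row4); precharges=3
Acc 8: bank0 row4 -> MISS (open row4); precharges=4
Acc 9: bank2 row1 -> MISS (open row1); precharges=5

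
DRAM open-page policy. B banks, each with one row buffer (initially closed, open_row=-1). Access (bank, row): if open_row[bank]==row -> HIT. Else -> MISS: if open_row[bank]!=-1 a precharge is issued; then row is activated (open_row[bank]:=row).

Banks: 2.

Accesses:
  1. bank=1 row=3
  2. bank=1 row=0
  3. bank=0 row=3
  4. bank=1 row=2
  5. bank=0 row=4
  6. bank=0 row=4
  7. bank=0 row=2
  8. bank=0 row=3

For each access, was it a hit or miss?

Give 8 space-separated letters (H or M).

Answer: M M M M M H M M

Derivation:
Acc 1: bank1 row3 -> MISS (open row3); precharges=0
Acc 2: bank1 row0 -> MISS (open row0); precharges=1
Acc 3: bank0 row3 -> MISS (open row3); precharges=1
Acc 4: bank1 row2 -> MISS (open row2); precharges=2
Acc 5: bank0 row4 -> MISS (open row4); precharges=3
Acc 6: bank0 row4 -> HIT
Acc 7: bank0 row2 -> MISS (open row2); precharges=4
Acc 8: bank0 row3 -> MISS (open row3); precharges=5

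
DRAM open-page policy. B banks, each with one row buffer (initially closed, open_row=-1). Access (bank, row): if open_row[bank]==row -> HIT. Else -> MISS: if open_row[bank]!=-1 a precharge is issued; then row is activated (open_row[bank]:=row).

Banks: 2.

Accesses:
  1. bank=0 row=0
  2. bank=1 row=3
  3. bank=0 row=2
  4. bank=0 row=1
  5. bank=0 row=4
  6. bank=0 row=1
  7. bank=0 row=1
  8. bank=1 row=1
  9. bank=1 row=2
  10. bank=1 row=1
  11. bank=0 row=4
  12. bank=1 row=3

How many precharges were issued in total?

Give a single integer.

Acc 1: bank0 row0 -> MISS (open row0); precharges=0
Acc 2: bank1 row3 -> MISS (open row3); precharges=0
Acc 3: bank0 row2 -> MISS (open row2); precharges=1
Acc 4: bank0 row1 -> MISS (open row1); precharges=2
Acc 5: bank0 row4 -> MISS (open row4); precharges=3
Acc 6: bank0 row1 -> MISS (open row1); precharges=4
Acc 7: bank0 row1 -> HIT
Acc 8: bank1 row1 -> MISS (open row1); precharges=5
Acc 9: bank1 row2 -> MISS (open row2); precharges=6
Acc 10: bank1 row1 -> MISS (open row1); precharges=7
Acc 11: bank0 row4 -> MISS (open row4); precharges=8
Acc 12: bank1 row3 -> MISS (open row3); precharges=9

Answer: 9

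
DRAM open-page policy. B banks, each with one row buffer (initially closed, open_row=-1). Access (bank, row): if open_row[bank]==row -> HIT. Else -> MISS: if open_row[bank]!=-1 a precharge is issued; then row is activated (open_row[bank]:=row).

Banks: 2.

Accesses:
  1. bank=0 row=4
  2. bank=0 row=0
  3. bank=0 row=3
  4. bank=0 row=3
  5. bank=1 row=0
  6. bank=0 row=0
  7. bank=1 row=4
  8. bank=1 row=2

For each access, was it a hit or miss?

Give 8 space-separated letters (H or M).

Acc 1: bank0 row4 -> MISS (open row4); precharges=0
Acc 2: bank0 row0 -> MISS (open row0); precharges=1
Acc 3: bank0 row3 -> MISS (open row3); precharges=2
Acc 4: bank0 row3 -> HIT
Acc 5: bank1 row0 -> MISS (open row0); precharges=2
Acc 6: bank0 row0 -> MISS (open row0); precharges=3
Acc 7: bank1 row4 -> MISS (open row4); precharges=4
Acc 8: bank1 row2 -> MISS (open row2); precharges=5

Answer: M M M H M M M M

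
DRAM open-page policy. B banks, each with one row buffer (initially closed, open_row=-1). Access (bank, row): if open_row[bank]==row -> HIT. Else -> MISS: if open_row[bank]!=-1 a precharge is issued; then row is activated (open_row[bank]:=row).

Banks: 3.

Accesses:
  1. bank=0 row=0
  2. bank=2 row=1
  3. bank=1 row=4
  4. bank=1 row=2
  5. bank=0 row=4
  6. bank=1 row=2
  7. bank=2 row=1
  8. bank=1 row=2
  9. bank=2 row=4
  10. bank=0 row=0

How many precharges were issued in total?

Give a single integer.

Answer: 4

Derivation:
Acc 1: bank0 row0 -> MISS (open row0); precharges=0
Acc 2: bank2 row1 -> MISS (open row1); precharges=0
Acc 3: bank1 row4 -> MISS (open row4); precharges=0
Acc 4: bank1 row2 -> MISS (open row2); precharges=1
Acc 5: bank0 row4 -> MISS (open row4); precharges=2
Acc 6: bank1 row2 -> HIT
Acc 7: bank2 row1 -> HIT
Acc 8: bank1 row2 -> HIT
Acc 9: bank2 row4 -> MISS (open row4); precharges=3
Acc 10: bank0 row0 -> MISS (open row0); precharges=4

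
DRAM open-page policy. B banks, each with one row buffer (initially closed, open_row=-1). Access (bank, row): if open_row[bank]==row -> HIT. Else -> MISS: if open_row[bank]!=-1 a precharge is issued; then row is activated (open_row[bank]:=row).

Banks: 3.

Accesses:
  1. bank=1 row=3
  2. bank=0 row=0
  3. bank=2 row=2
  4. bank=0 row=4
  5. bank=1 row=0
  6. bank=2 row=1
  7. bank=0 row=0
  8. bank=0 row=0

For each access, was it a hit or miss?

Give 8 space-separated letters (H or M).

Acc 1: bank1 row3 -> MISS (open row3); precharges=0
Acc 2: bank0 row0 -> MISS (open row0); precharges=0
Acc 3: bank2 row2 -> MISS (open row2); precharges=0
Acc 4: bank0 row4 -> MISS (open row4); precharges=1
Acc 5: bank1 row0 -> MISS (open row0); precharges=2
Acc 6: bank2 row1 -> MISS (open row1); precharges=3
Acc 7: bank0 row0 -> MISS (open row0); precharges=4
Acc 8: bank0 row0 -> HIT

Answer: M M M M M M M H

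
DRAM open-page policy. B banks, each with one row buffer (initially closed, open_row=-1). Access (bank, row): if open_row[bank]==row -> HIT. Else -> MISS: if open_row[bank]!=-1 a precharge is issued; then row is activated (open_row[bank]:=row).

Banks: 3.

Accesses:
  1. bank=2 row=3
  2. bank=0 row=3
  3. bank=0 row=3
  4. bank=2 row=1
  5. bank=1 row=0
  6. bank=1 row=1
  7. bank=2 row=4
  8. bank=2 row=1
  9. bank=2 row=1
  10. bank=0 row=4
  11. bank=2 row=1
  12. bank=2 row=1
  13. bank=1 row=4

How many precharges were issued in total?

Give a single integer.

Answer: 6

Derivation:
Acc 1: bank2 row3 -> MISS (open row3); precharges=0
Acc 2: bank0 row3 -> MISS (open row3); precharges=0
Acc 3: bank0 row3 -> HIT
Acc 4: bank2 row1 -> MISS (open row1); precharges=1
Acc 5: bank1 row0 -> MISS (open row0); precharges=1
Acc 6: bank1 row1 -> MISS (open row1); precharges=2
Acc 7: bank2 row4 -> MISS (open row4); precharges=3
Acc 8: bank2 row1 -> MISS (open row1); precharges=4
Acc 9: bank2 row1 -> HIT
Acc 10: bank0 row4 -> MISS (open row4); precharges=5
Acc 11: bank2 row1 -> HIT
Acc 12: bank2 row1 -> HIT
Acc 13: bank1 row4 -> MISS (open row4); precharges=6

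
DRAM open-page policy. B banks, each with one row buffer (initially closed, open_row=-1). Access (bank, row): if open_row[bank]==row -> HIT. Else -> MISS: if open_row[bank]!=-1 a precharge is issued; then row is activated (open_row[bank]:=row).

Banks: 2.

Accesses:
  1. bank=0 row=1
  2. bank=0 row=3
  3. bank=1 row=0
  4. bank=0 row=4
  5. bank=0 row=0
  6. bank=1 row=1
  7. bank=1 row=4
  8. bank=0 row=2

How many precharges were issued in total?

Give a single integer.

Acc 1: bank0 row1 -> MISS (open row1); precharges=0
Acc 2: bank0 row3 -> MISS (open row3); precharges=1
Acc 3: bank1 row0 -> MISS (open row0); precharges=1
Acc 4: bank0 row4 -> MISS (open row4); precharges=2
Acc 5: bank0 row0 -> MISS (open row0); precharges=3
Acc 6: bank1 row1 -> MISS (open row1); precharges=4
Acc 7: bank1 row4 -> MISS (open row4); precharges=5
Acc 8: bank0 row2 -> MISS (open row2); precharges=6

Answer: 6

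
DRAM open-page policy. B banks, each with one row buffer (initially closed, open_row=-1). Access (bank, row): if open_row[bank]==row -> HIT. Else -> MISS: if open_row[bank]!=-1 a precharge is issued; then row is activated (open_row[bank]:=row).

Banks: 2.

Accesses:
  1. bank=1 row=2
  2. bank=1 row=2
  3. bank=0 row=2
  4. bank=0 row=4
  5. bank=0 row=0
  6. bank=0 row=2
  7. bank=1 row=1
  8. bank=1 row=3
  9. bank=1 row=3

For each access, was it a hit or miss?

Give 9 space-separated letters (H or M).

Acc 1: bank1 row2 -> MISS (open row2); precharges=0
Acc 2: bank1 row2 -> HIT
Acc 3: bank0 row2 -> MISS (open row2); precharges=0
Acc 4: bank0 row4 -> MISS (open row4); precharges=1
Acc 5: bank0 row0 -> MISS (open row0); precharges=2
Acc 6: bank0 row2 -> MISS (open row2); precharges=3
Acc 7: bank1 row1 -> MISS (open row1); precharges=4
Acc 8: bank1 row3 -> MISS (open row3); precharges=5
Acc 9: bank1 row3 -> HIT

Answer: M H M M M M M M H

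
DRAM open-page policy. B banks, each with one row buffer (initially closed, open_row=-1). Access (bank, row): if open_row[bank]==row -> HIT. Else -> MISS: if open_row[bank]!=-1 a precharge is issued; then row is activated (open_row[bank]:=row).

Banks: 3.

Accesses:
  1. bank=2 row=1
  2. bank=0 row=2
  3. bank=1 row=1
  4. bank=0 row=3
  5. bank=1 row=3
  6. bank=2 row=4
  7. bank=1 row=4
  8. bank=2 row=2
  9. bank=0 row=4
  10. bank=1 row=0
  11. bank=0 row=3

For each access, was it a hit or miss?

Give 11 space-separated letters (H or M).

Acc 1: bank2 row1 -> MISS (open row1); precharges=0
Acc 2: bank0 row2 -> MISS (open row2); precharges=0
Acc 3: bank1 row1 -> MISS (open row1); precharges=0
Acc 4: bank0 row3 -> MISS (open row3); precharges=1
Acc 5: bank1 row3 -> MISS (open row3); precharges=2
Acc 6: bank2 row4 -> MISS (open row4); precharges=3
Acc 7: bank1 row4 -> MISS (open row4); precharges=4
Acc 8: bank2 row2 -> MISS (open row2); precharges=5
Acc 9: bank0 row4 -> MISS (open row4); precharges=6
Acc 10: bank1 row0 -> MISS (open row0); precharges=7
Acc 11: bank0 row3 -> MISS (open row3); precharges=8

Answer: M M M M M M M M M M M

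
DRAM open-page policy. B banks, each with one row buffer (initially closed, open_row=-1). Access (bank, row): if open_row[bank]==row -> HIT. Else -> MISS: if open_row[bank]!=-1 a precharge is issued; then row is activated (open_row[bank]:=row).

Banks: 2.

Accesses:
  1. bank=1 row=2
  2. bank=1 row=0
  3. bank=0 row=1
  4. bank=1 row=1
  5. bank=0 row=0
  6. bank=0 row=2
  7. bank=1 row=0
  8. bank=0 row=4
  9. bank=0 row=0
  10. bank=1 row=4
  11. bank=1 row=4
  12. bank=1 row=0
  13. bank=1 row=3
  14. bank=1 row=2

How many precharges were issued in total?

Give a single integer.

Answer: 11

Derivation:
Acc 1: bank1 row2 -> MISS (open row2); precharges=0
Acc 2: bank1 row0 -> MISS (open row0); precharges=1
Acc 3: bank0 row1 -> MISS (open row1); precharges=1
Acc 4: bank1 row1 -> MISS (open row1); precharges=2
Acc 5: bank0 row0 -> MISS (open row0); precharges=3
Acc 6: bank0 row2 -> MISS (open row2); precharges=4
Acc 7: bank1 row0 -> MISS (open row0); precharges=5
Acc 8: bank0 row4 -> MISS (open row4); precharges=6
Acc 9: bank0 row0 -> MISS (open row0); precharges=7
Acc 10: bank1 row4 -> MISS (open row4); precharges=8
Acc 11: bank1 row4 -> HIT
Acc 12: bank1 row0 -> MISS (open row0); precharges=9
Acc 13: bank1 row3 -> MISS (open row3); precharges=10
Acc 14: bank1 row2 -> MISS (open row2); precharges=11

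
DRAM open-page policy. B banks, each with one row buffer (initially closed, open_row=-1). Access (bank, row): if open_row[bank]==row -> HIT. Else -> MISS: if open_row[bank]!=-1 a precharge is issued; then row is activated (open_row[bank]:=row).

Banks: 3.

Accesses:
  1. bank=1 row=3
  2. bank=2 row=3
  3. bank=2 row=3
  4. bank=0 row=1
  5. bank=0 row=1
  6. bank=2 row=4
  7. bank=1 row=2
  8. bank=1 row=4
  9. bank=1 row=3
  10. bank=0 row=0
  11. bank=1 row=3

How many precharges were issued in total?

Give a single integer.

Acc 1: bank1 row3 -> MISS (open row3); precharges=0
Acc 2: bank2 row3 -> MISS (open row3); precharges=0
Acc 3: bank2 row3 -> HIT
Acc 4: bank0 row1 -> MISS (open row1); precharges=0
Acc 5: bank0 row1 -> HIT
Acc 6: bank2 row4 -> MISS (open row4); precharges=1
Acc 7: bank1 row2 -> MISS (open row2); precharges=2
Acc 8: bank1 row4 -> MISS (open row4); precharges=3
Acc 9: bank1 row3 -> MISS (open row3); precharges=4
Acc 10: bank0 row0 -> MISS (open row0); precharges=5
Acc 11: bank1 row3 -> HIT

Answer: 5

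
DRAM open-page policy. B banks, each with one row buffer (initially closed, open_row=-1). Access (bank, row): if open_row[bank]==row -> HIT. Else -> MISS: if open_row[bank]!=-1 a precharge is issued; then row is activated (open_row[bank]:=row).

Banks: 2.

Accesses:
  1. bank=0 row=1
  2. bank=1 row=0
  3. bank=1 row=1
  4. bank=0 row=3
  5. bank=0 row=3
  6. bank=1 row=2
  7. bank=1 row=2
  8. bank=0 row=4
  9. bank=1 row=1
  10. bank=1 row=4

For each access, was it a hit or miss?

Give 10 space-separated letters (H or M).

Acc 1: bank0 row1 -> MISS (open row1); precharges=0
Acc 2: bank1 row0 -> MISS (open row0); precharges=0
Acc 3: bank1 row1 -> MISS (open row1); precharges=1
Acc 4: bank0 row3 -> MISS (open row3); precharges=2
Acc 5: bank0 row3 -> HIT
Acc 6: bank1 row2 -> MISS (open row2); precharges=3
Acc 7: bank1 row2 -> HIT
Acc 8: bank0 row4 -> MISS (open row4); precharges=4
Acc 9: bank1 row1 -> MISS (open row1); precharges=5
Acc 10: bank1 row4 -> MISS (open row4); precharges=6

Answer: M M M M H M H M M M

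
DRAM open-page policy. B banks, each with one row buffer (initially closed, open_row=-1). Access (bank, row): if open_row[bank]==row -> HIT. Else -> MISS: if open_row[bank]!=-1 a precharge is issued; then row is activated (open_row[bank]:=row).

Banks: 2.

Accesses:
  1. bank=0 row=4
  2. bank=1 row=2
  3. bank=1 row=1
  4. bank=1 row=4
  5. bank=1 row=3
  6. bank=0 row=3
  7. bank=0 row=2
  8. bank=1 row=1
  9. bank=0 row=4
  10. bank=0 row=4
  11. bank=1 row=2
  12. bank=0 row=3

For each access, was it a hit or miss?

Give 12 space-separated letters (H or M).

Answer: M M M M M M M M M H M M

Derivation:
Acc 1: bank0 row4 -> MISS (open row4); precharges=0
Acc 2: bank1 row2 -> MISS (open row2); precharges=0
Acc 3: bank1 row1 -> MISS (open row1); precharges=1
Acc 4: bank1 row4 -> MISS (open row4); precharges=2
Acc 5: bank1 row3 -> MISS (open row3); precharges=3
Acc 6: bank0 row3 -> MISS (open row3); precharges=4
Acc 7: bank0 row2 -> MISS (open row2); precharges=5
Acc 8: bank1 row1 -> MISS (open row1); precharges=6
Acc 9: bank0 row4 -> MISS (open row4); precharges=7
Acc 10: bank0 row4 -> HIT
Acc 11: bank1 row2 -> MISS (open row2); precharges=8
Acc 12: bank0 row3 -> MISS (open row3); precharges=9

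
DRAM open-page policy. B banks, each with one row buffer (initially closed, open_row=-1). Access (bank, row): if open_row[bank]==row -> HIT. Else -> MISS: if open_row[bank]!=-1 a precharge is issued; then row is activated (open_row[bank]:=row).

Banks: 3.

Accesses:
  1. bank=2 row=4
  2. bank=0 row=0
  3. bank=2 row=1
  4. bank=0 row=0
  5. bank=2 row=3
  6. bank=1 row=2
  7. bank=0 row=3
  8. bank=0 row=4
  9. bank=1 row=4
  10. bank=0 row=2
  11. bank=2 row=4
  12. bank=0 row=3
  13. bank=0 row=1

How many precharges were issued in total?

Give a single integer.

Answer: 9

Derivation:
Acc 1: bank2 row4 -> MISS (open row4); precharges=0
Acc 2: bank0 row0 -> MISS (open row0); precharges=0
Acc 3: bank2 row1 -> MISS (open row1); precharges=1
Acc 4: bank0 row0 -> HIT
Acc 5: bank2 row3 -> MISS (open row3); precharges=2
Acc 6: bank1 row2 -> MISS (open row2); precharges=2
Acc 7: bank0 row3 -> MISS (open row3); precharges=3
Acc 8: bank0 row4 -> MISS (open row4); precharges=4
Acc 9: bank1 row4 -> MISS (open row4); precharges=5
Acc 10: bank0 row2 -> MISS (open row2); precharges=6
Acc 11: bank2 row4 -> MISS (open row4); precharges=7
Acc 12: bank0 row3 -> MISS (open row3); precharges=8
Acc 13: bank0 row1 -> MISS (open row1); precharges=9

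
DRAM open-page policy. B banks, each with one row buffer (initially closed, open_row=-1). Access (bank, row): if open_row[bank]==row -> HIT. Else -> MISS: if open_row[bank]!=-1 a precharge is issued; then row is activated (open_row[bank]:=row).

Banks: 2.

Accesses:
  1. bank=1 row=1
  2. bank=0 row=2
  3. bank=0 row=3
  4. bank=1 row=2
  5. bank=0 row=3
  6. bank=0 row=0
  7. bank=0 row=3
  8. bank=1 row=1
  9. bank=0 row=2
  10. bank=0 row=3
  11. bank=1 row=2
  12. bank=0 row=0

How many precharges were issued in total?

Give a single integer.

Acc 1: bank1 row1 -> MISS (open row1); precharges=0
Acc 2: bank0 row2 -> MISS (open row2); precharges=0
Acc 3: bank0 row3 -> MISS (open row3); precharges=1
Acc 4: bank1 row2 -> MISS (open row2); precharges=2
Acc 5: bank0 row3 -> HIT
Acc 6: bank0 row0 -> MISS (open row0); precharges=3
Acc 7: bank0 row3 -> MISS (open row3); precharges=4
Acc 8: bank1 row1 -> MISS (open row1); precharges=5
Acc 9: bank0 row2 -> MISS (open row2); precharges=6
Acc 10: bank0 row3 -> MISS (open row3); precharges=7
Acc 11: bank1 row2 -> MISS (open row2); precharges=8
Acc 12: bank0 row0 -> MISS (open row0); precharges=9

Answer: 9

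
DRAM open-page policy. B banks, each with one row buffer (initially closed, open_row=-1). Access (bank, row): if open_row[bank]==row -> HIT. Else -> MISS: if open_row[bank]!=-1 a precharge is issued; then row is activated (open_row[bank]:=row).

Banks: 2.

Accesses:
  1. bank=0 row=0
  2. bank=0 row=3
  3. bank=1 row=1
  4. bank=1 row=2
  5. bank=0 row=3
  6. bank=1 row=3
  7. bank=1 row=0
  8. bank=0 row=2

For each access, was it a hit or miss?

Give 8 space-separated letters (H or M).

Answer: M M M M H M M M

Derivation:
Acc 1: bank0 row0 -> MISS (open row0); precharges=0
Acc 2: bank0 row3 -> MISS (open row3); precharges=1
Acc 3: bank1 row1 -> MISS (open row1); precharges=1
Acc 4: bank1 row2 -> MISS (open row2); precharges=2
Acc 5: bank0 row3 -> HIT
Acc 6: bank1 row3 -> MISS (open row3); precharges=3
Acc 7: bank1 row0 -> MISS (open row0); precharges=4
Acc 8: bank0 row2 -> MISS (open row2); precharges=5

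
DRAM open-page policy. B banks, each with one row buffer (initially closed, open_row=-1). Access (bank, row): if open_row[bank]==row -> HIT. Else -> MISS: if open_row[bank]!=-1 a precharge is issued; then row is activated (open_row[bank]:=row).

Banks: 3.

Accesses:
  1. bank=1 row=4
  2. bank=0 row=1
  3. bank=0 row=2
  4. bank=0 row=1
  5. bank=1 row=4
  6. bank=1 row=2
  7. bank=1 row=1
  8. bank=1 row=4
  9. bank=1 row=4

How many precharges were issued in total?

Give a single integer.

Acc 1: bank1 row4 -> MISS (open row4); precharges=0
Acc 2: bank0 row1 -> MISS (open row1); precharges=0
Acc 3: bank0 row2 -> MISS (open row2); precharges=1
Acc 4: bank0 row1 -> MISS (open row1); precharges=2
Acc 5: bank1 row4 -> HIT
Acc 6: bank1 row2 -> MISS (open row2); precharges=3
Acc 7: bank1 row1 -> MISS (open row1); precharges=4
Acc 8: bank1 row4 -> MISS (open row4); precharges=5
Acc 9: bank1 row4 -> HIT

Answer: 5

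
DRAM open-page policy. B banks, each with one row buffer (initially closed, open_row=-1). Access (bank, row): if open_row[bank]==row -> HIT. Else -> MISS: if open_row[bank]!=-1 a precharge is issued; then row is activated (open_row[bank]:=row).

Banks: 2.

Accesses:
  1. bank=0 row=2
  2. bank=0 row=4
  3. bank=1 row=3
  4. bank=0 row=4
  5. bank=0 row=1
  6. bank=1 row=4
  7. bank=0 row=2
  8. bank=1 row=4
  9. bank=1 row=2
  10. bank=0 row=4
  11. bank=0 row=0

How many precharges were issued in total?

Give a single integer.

Acc 1: bank0 row2 -> MISS (open row2); precharges=0
Acc 2: bank0 row4 -> MISS (open row4); precharges=1
Acc 3: bank1 row3 -> MISS (open row3); precharges=1
Acc 4: bank0 row4 -> HIT
Acc 5: bank0 row1 -> MISS (open row1); precharges=2
Acc 6: bank1 row4 -> MISS (open row4); precharges=3
Acc 7: bank0 row2 -> MISS (open row2); precharges=4
Acc 8: bank1 row4 -> HIT
Acc 9: bank1 row2 -> MISS (open row2); precharges=5
Acc 10: bank0 row4 -> MISS (open row4); precharges=6
Acc 11: bank0 row0 -> MISS (open row0); precharges=7

Answer: 7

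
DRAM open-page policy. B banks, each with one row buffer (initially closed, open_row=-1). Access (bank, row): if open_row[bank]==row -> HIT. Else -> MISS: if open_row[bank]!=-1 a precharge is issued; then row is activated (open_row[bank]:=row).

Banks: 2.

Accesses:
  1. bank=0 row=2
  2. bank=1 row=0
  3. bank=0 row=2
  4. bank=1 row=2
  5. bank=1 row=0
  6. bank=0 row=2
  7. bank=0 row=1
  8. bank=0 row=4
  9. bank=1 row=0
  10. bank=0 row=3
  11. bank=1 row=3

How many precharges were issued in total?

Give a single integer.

Acc 1: bank0 row2 -> MISS (open row2); precharges=0
Acc 2: bank1 row0 -> MISS (open row0); precharges=0
Acc 3: bank0 row2 -> HIT
Acc 4: bank1 row2 -> MISS (open row2); precharges=1
Acc 5: bank1 row0 -> MISS (open row0); precharges=2
Acc 6: bank0 row2 -> HIT
Acc 7: bank0 row1 -> MISS (open row1); precharges=3
Acc 8: bank0 row4 -> MISS (open row4); precharges=4
Acc 9: bank1 row0 -> HIT
Acc 10: bank0 row3 -> MISS (open row3); precharges=5
Acc 11: bank1 row3 -> MISS (open row3); precharges=6

Answer: 6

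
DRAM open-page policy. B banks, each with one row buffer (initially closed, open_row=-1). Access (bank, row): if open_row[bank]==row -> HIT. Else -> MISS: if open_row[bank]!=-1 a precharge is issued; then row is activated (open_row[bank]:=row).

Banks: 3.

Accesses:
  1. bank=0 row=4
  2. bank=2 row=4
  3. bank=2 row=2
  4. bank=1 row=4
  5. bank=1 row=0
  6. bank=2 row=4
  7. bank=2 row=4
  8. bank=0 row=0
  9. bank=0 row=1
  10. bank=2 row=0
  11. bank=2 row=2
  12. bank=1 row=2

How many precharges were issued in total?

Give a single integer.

Acc 1: bank0 row4 -> MISS (open row4); precharges=0
Acc 2: bank2 row4 -> MISS (open row4); precharges=0
Acc 3: bank2 row2 -> MISS (open row2); precharges=1
Acc 4: bank1 row4 -> MISS (open row4); precharges=1
Acc 5: bank1 row0 -> MISS (open row0); precharges=2
Acc 6: bank2 row4 -> MISS (open row4); precharges=3
Acc 7: bank2 row4 -> HIT
Acc 8: bank0 row0 -> MISS (open row0); precharges=4
Acc 9: bank0 row1 -> MISS (open row1); precharges=5
Acc 10: bank2 row0 -> MISS (open row0); precharges=6
Acc 11: bank2 row2 -> MISS (open row2); precharges=7
Acc 12: bank1 row2 -> MISS (open row2); precharges=8

Answer: 8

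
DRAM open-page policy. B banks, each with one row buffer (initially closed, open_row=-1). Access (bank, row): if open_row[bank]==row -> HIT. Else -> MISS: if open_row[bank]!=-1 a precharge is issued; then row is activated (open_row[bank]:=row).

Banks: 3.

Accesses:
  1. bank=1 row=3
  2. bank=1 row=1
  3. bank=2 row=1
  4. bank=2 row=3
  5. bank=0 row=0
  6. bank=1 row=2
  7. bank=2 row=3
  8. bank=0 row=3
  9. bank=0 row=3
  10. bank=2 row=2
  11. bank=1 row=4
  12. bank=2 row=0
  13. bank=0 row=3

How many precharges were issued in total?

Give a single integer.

Acc 1: bank1 row3 -> MISS (open row3); precharges=0
Acc 2: bank1 row1 -> MISS (open row1); precharges=1
Acc 3: bank2 row1 -> MISS (open row1); precharges=1
Acc 4: bank2 row3 -> MISS (open row3); precharges=2
Acc 5: bank0 row0 -> MISS (open row0); precharges=2
Acc 6: bank1 row2 -> MISS (open row2); precharges=3
Acc 7: bank2 row3 -> HIT
Acc 8: bank0 row3 -> MISS (open row3); precharges=4
Acc 9: bank0 row3 -> HIT
Acc 10: bank2 row2 -> MISS (open row2); precharges=5
Acc 11: bank1 row4 -> MISS (open row4); precharges=6
Acc 12: bank2 row0 -> MISS (open row0); precharges=7
Acc 13: bank0 row3 -> HIT

Answer: 7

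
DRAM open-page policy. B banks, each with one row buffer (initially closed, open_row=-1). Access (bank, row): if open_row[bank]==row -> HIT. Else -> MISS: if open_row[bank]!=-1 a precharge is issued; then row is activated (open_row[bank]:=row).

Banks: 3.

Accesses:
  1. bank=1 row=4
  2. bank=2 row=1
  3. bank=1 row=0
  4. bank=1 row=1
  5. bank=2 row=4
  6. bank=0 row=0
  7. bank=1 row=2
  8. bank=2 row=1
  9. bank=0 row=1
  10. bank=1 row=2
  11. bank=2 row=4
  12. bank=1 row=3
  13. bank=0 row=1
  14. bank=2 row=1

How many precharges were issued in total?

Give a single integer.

Answer: 9

Derivation:
Acc 1: bank1 row4 -> MISS (open row4); precharges=0
Acc 2: bank2 row1 -> MISS (open row1); precharges=0
Acc 3: bank1 row0 -> MISS (open row0); precharges=1
Acc 4: bank1 row1 -> MISS (open row1); precharges=2
Acc 5: bank2 row4 -> MISS (open row4); precharges=3
Acc 6: bank0 row0 -> MISS (open row0); precharges=3
Acc 7: bank1 row2 -> MISS (open row2); precharges=4
Acc 8: bank2 row1 -> MISS (open row1); precharges=5
Acc 9: bank0 row1 -> MISS (open row1); precharges=6
Acc 10: bank1 row2 -> HIT
Acc 11: bank2 row4 -> MISS (open row4); precharges=7
Acc 12: bank1 row3 -> MISS (open row3); precharges=8
Acc 13: bank0 row1 -> HIT
Acc 14: bank2 row1 -> MISS (open row1); precharges=9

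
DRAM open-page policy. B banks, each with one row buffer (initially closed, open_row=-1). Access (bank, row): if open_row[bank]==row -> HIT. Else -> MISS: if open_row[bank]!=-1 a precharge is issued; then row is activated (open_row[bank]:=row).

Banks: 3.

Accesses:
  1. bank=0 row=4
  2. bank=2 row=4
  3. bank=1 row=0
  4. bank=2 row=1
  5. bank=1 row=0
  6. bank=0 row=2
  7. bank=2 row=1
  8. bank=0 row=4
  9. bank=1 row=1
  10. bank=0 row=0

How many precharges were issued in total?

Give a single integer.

Answer: 5

Derivation:
Acc 1: bank0 row4 -> MISS (open row4); precharges=0
Acc 2: bank2 row4 -> MISS (open row4); precharges=0
Acc 3: bank1 row0 -> MISS (open row0); precharges=0
Acc 4: bank2 row1 -> MISS (open row1); precharges=1
Acc 5: bank1 row0 -> HIT
Acc 6: bank0 row2 -> MISS (open row2); precharges=2
Acc 7: bank2 row1 -> HIT
Acc 8: bank0 row4 -> MISS (open row4); precharges=3
Acc 9: bank1 row1 -> MISS (open row1); precharges=4
Acc 10: bank0 row0 -> MISS (open row0); precharges=5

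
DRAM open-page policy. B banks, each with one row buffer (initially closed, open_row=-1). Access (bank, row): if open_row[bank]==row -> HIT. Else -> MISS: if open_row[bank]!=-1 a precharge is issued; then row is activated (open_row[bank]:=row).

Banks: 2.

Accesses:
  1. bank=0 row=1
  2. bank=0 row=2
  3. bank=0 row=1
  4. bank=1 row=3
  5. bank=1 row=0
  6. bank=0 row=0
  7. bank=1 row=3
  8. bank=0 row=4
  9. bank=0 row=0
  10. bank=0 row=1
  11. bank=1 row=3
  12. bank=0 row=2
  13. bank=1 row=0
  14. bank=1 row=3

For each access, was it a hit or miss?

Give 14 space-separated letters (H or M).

Acc 1: bank0 row1 -> MISS (open row1); precharges=0
Acc 2: bank0 row2 -> MISS (open row2); precharges=1
Acc 3: bank0 row1 -> MISS (open row1); precharges=2
Acc 4: bank1 row3 -> MISS (open row3); precharges=2
Acc 5: bank1 row0 -> MISS (open row0); precharges=3
Acc 6: bank0 row0 -> MISS (open row0); precharges=4
Acc 7: bank1 row3 -> MISS (open row3); precharges=5
Acc 8: bank0 row4 -> MISS (open row4); precharges=6
Acc 9: bank0 row0 -> MISS (open row0); precharges=7
Acc 10: bank0 row1 -> MISS (open row1); precharges=8
Acc 11: bank1 row3 -> HIT
Acc 12: bank0 row2 -> MISS (open row2); precharges=9
Acc 13: bank1 row0 -> MISS (open row0); precharges=10
Acc 14: bank1 row3 -> MISS (open row3); precharges=11

Answer: M M M M M M M M M M H M M M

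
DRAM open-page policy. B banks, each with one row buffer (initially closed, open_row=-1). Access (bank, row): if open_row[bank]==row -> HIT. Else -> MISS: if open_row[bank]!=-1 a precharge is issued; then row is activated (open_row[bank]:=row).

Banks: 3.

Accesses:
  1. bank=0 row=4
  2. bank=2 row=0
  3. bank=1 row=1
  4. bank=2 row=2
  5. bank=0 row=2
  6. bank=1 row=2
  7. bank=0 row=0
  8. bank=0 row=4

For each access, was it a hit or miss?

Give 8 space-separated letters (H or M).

Acc 1: bank0 row4 -> MISS (open row4); precharges=0
Acc 2: bank2 row0 -> MISS (open row0); precharges=0
Acc 3: bank1 row1 -> MISS (open row1); precharges=0
Acc 4: bank2 row2 -> MISS (open row2); precharges=1
Acc 5: bank0 row2 -> MISS (open row2); precharges=2
Acc 6: bank1 row2 -> MISS (open row2); precharges=3
Acc 7: bank0 row0 -> MISS (open row0); precharges=4
Acc 8: bank0 row4 -> MISS (open row4); precharges=5

Answer: M M M M M M M M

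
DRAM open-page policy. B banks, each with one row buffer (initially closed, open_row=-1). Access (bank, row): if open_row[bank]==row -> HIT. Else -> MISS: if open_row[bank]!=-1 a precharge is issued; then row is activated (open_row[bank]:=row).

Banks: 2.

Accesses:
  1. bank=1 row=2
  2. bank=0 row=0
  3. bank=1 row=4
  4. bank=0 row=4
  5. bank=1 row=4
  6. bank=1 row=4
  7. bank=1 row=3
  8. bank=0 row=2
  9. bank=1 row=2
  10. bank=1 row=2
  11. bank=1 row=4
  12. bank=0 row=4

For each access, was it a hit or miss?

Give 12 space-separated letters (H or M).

Acc 1: bank1 row2 -> MISS (open row2); precharges=0
Acc 2: bank0 row0 -> MISS (open row0); precharges=0
Acc 3: bank1 row4 -> MISS (open row4); precharges=1
Acc 4: bank0 row4 -> MISS (open row4); precharges=2
Acc 5: bank1 row4 -> HIT
Acc 6: bank1 row4 -> HIT
Acc 7: bank1 row3 -> MISS (open row3); precharges=3
Acc 8: bank0 row2 -> MISS (open row2); precharges=4
Acc 9: bank1 row2 -> MISS (open row2); precharges=5
Acc 10: bank1 row2 -> HIT
Acc 11: bank1 row4 -> MISS (open row4); precharges=6
Acc 12: bank0 row4 -> MISS (open row4); precharges=7

Answer: M M M M H H M M M H M M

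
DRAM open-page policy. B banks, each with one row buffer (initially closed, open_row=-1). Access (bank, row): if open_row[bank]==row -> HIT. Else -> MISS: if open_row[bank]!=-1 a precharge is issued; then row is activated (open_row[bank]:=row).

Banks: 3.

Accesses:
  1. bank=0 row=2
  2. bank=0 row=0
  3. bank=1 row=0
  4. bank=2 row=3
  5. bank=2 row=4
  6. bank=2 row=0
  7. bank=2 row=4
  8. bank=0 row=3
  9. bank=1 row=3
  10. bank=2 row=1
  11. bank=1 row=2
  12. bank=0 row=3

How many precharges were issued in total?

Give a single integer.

Answer: 8

Derivation:
Acc 1: bank0 row2 -> MISS (open row2); precharges=0
Acc 2: bank0 row0 -> MISS (open row0); precharges=1
Acc 3: bank1 row0 -> MISS (open row0); precharges=1
Acc 4: bank2 row3 -> MISS (open row3); precharges=1
Acc 5: bank2 row4 -> MISS (open row4); precharges=2
Acc 6: bank2 row0 -> MISS (open row0); precharges=3
Acc 7: bank2 row4 -> MISS (open row4); precharges=4
Acc 8: bank0 row3 -> MISS (open row3); precharges=5
Acc 9: bank1 row3 -> MISS (open row3); precharges=6
Acc 10: bank2 row1 -> MISS (open row1); precharges=7
Acc 11: bank1 row2 -> MISS (open row2); precharges=8
Acc 12: bank0 row3 -> HIT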